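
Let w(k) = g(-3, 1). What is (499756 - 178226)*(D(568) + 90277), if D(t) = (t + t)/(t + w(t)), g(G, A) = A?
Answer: 16516593865970/569 ≈ 2.9027e+10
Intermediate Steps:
w(k) = 1
D(t) = 2*t/(1 + t) (D(t) = (t + t)/(t + 1) = (2*t)/(1 + t) = 2*t/(1 + t))
(499756 - 178226)*(D(568) + 90277) = (499756 - 178226)*(2*568/(1 + 568) + 90277) = 321530*(2*568/569 + 90277) = 321530*(2*568*(1/569) + 90277) = 321530*(1136/569 + 90277) = 321530*(51368749/569) = 16516593865970/569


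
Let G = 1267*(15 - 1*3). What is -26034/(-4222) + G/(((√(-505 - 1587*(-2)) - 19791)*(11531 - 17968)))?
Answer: 8204938807881138/1330590043332271 + 3801*√2669/630312668561 ≈ 6.1664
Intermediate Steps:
G = 15204 (G = 1267*(15 - 3) = 1267*12 = 15204)
-26034/(-4222) + G/(((√(-505 - 1587*(-2)) - 19791)*(11531 - 17968))) = -26034/(-4222) + 15204/(((√(-505 - 1587*(-2)) - 19791)*(11531 - 17968))) = -26034*(-1/4222) + 15204/(((√(-505 + 3174) - 19791)*(-6437))) = 13017/2111 + 15204/(((√2669 - 19791)*(-6437))) = 13017/2111 + 15204/(((-19791 + √2669)*(-6437))) = 13017/2111 + 15204/(127394667 - 6437*√2669)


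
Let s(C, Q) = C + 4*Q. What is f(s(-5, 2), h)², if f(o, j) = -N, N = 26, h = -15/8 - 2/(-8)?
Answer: 676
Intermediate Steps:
h = -13/8 (h = -15*⅛ - 2*(-⅛) = -15/8 + ¼ = -13/8 ≈ -1.6250)
f(o, j) = -26 (f(o, j) = -1*26 = -26)
f(s(-5, 2), h)² = (-26)² = 676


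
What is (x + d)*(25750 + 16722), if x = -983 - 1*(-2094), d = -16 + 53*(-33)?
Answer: -27776688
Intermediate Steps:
d = -1765 (d = -16 - 1749 = -1765)
x = 1111 (x = -983 + 2094 = 1111)
(x + d)*(25750 + 16722) = (1111 - 1765)*(25750 + 16722) = -654*42472 = -27776688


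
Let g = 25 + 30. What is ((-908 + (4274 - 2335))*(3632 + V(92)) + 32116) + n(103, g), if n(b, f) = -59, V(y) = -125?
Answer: 3647774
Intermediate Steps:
g = 55
((-908 + (4274 - 2335))*(3632 + V(92)) + 32116) + n(103, g) = ((-908 + (4274 - 2335))*(3632 - 125) + 32116) - 59 = ((-908 + 1939)*3507 + 32116) - 59 = (1031*3507 + 32116) - 59 = (3615717 + 32116) - 59 = 3647833 - 59 = 3647774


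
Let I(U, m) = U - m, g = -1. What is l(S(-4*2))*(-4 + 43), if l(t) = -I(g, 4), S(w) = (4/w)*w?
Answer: 195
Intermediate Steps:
S(w) = 4
l(t) = 5 (l(t) = -(-1 - 1*4) = -(-1 - 4) = -1*(-5) = 5)
l(S(-4*2))*(-4 + 43) = 5*(-4 + 43) = 5*39 = 195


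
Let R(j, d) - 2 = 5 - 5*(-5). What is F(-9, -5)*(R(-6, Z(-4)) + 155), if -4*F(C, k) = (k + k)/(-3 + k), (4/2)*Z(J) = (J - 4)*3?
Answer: -935/16 ≈ -58.438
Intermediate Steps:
Z(J) = -6 + 3*J/2 (Z(J) = ((J - 4)*3)/2 = ((-4 + J)*3)/2 = (-12 + 3*J)/2 = -6 + 3*J/2)
R(j, d) = 32 (R(j, d) = 2 + (5 - 5*(-5)) = 2 + (5 + 25) = 2 + 30 = 32)
F(C, k) = -k/(2*(-3 + k)) (F(C, k) = -(k + k)/(4*(-3 + k)) = -2*k/(4*(-3 + k)) = -k/(2*(-3 + k)))
F(-9, -5)*(R(-6, Z(-4)) + 155) = (-1*(-5)/(-6 + 2*(-5)))*(32 + 155) = -1*(-5)/(-6 - 10)*187 = -1*(-5)/(-16)*187 = -1*(-5)*(-1/16)*187 = -5/16*187 = -935/16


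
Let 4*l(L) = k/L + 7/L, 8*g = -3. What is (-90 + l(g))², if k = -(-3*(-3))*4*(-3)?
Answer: 250000/9 ≈ 27778.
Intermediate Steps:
g = -3/8 (g = (⅛)*(-3) = -3/8 ≈ -0.37500)
k = 108 (k = -9*4*(-3) = -1*36*(-3) = -36*(-3) = 108)
l(L) = 115/(4*L) (l(L) = (108/L + 7/L)/4 = (115/L)/4 = 115/(4*L))
(-90 + l(g))² = (-90 + 115/(4*(-3/8)))² = (-90 + (115/4)*(-8/3))² = (-90 - 230/3)² = (-500/3)² = 250000/9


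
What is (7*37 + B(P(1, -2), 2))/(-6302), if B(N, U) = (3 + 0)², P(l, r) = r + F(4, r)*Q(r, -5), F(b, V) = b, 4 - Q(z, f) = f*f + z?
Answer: -134/3151 ≈ -0.042526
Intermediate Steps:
Q(z, f) = 4 - z - f² (Q(z, f) = 4 - (f*f + z) = 4 - (f² + z) = 4 - (z + f²) = 4 + (-z - f²) = 4 - z - f²)
P(l, r) = -84 - 3*r (P(l, r) = r + 4*(4 - r - 1*(-5)²) = r + 4*(4 - r - 1*25) = r + 4*(4 - r - 25) = r + 4*(-21 - r) = r + (-84 - 4*r) = -84 - 3*r)
B(N, U) = 9 (B(N, U) = 3² = 9)
(7*37 + B(P(1, -2), 2))/(-6302) = (7*37 + 9)/(-6302) = (259 + 9)*(-1/6302) = 268*(-1/6302) = -134/3151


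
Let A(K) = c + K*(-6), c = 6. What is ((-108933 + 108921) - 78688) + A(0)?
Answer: -78694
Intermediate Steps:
A(K) = 6 - 6*K (A(K) = 6 + K*(-6) = 6 - 6*K)
((-108933 + 108921) - 78688) + A(0) = ((-108933 + 108921) - 78688) + (6 - 6*0) = (-12 - 78688) + (6 + 0) = -78700 + 6 = -78694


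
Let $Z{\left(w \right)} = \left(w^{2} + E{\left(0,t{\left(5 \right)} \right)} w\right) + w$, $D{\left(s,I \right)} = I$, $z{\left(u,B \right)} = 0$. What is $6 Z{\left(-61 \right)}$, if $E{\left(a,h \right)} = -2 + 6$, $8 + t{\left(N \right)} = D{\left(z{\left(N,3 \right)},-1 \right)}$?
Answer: $20496$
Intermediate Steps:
$t{\left(N \right)} = -9$ ($t{\left(N \right)} = -8 - 1 = -9$)
$E{\left(a,h \right)} = 4$
$Z{\left(w \right)} = w^{2} + 5 w$ ($Z{\left(w \right)} = \left(w^{2} + 4 w\right) + w = w^{2} + 5 w$)
$6 Z{\left(-61 \right)} = 6 \left(- 61 \left(5 - 61\right)\right) = 6 \left(\left(-61\right) \left(-56\right)\right) = 6 \cdot 3416 = 20496$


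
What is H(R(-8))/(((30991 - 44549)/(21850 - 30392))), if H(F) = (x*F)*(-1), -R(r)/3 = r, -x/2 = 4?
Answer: 820032/6779 ≈ 120.97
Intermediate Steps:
x = -8 (x = -2*4 = -8)
R(r) = -3*r
H(F) = 8*F (H(F) = -8*F*(-1) = 8*F)
H(R(-8))/(((30991 - 44549)/(21850 - 30392))) = (8*(-3*(-8)))/(((30991 - 44549)/(21850 - 30392))) = (8*24)/((-13558/(-8542))) = 192/((-13558*(-1/8542))) = 192/(6779/4271) = 192*(4271/6779) = 820032/6779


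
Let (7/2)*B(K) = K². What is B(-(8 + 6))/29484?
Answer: 2/1053 ≈ 0.0018993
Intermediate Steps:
B(K) = 2*K²/7
B(-(8 + 6))/29484 = (2*(-(8 + 6))²/7)/29484 = (2*(-1*14)²/7)*(1/29484) = ((2/7)*(-14)²)*(1/29484) = ((2/7)*196)*(1/29484) = 56*(1/29484) = 2/1053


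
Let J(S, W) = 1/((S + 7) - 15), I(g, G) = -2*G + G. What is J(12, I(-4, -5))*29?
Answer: 29/4 ≈ 7.2500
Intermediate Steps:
I(g, G) = -G
J(S, W) = 1/(-8 + S) (J(S, W) = 1/((7 + S) - 15) = 1/(-8 + S))
J(12, I(-4, -5))*29 = 29/(-8 + 12) = 29/4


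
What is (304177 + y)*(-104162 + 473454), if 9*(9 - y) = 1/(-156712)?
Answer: 39609001362616147/352602 ≈ 1.1233e+11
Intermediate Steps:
y = 12693673/1410408 (y = 9 - ⅑/(-156712) = 9 - ⅑*(-1/156712) = 9 + 1/1410408 = 12693673/1410408 ≈ 9.0000)
(304177 + y)*(-104162 + 473454) = (304177 + 12693673/1410408)*(-104162 + 473454) = (429026367889/1410408)*369292 = 39609001362616147/352602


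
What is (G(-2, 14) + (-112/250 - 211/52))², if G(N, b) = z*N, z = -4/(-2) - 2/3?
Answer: 19561099321/380250000 ≈ 51.443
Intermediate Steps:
z = 4/3 (z = -4*(-½) - 2*⅓ = 2 - ⅔ = 4/3 ≈ 1.3333)
G(N, b) = 4*N/3
(G(-2, 14) + (-112/250 - 211/52))² = ((4/3)*(-2) + (-112/250 - 211/52))² = (-8/3 + (-112*1/250 - 211*1/52))² = (-8/3 + (-56/125 - 211/52))² = (-8/3 - 29287/6500)² = (-139861/19500)² = 19561099321/380250000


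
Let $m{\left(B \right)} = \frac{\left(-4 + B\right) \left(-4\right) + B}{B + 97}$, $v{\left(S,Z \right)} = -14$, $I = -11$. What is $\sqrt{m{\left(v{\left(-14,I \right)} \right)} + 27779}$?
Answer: $\frac{\sqrt{191374345}}{83} \approx 166.67$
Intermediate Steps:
$m{\left(B \right)} = \frac{16 - 3 B}{97 + B}$ ($m{\left(B \right)} = \frac{\left(16 - 4 B\right) + B}{97 + B} = \frac{16 - 3 B}{97 + B}$)
$\sqrt{m{\left(v{\left(-14,I \right)} \right)} + 27779} = \sqrt{\frac{16 - -42}{97 - 14} + 27779} = \sqrt{\frac{16 + 42}{83} + 27779} = \sqrt{\frac{1}{83} \cdot 58 + 27779} = \sqrt{\frac{58}{83} + 27779} = \sqrt{\frac{2305715}{83}} = \frac{\sqrt{191374345}}{83}$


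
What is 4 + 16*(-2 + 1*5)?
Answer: 52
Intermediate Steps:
4 + 16*(-2 + 1*5) = 4 + 16*(-2 + 5) = 4 + 16*3 = 4 + 48 = 52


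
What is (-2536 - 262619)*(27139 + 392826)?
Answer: -111355819575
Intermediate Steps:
(-2536 - 262619)*(27139 + 392826) = -265155*419965 = -111355819575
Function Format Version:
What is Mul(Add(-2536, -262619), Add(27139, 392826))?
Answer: -111355819575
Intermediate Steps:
Mul(Add(-2536, -262619), Add(27139, 392826)) = Mul(-265155, 419965) = -111355819575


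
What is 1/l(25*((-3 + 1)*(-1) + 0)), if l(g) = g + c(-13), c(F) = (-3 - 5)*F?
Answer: 1/154 ≈ 0.0064935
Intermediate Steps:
c(F) = -8*F
l(g) = 104 + g (l(g) = g - 8*(-13) = g + 104 = 104 + g)
1/l(25*((-3 + 1)*(-1) + 0)) = 1/(104 + 25*((-3 + 1)*(-1) + 0)) = 1/(104 + 25*(-2*(-1) + 0)) = 1/(104 + 25*(2 + 0)) = 1/(104 + 25*2) = 1/(104 + 50) = 1/154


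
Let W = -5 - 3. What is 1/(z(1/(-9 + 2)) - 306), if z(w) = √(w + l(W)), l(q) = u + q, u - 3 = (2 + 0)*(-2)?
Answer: -1071/327758 - 2*I*√7/163879 ≈ -0.0032677 - 3.2289e-5*I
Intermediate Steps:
u = -1 (u = 3 + (2 + 0)*(-2) = 3 + 2*(-2) = 3 - 4 = -1)
W = -8
l(q) = -1 + q
z(w) = √(-9 + w) (z(w) = √(w + (-1 - 8)) = √(w - 9) = √(-9 + w))
1/(z(1/(-9 + 2)) - 306) = 1/(√(-9 + 1/(-9 + 2)) - 306) = 1/(√(-9 + 1/(-7)) - 306) = 1/(√(-9 - ⅐) - 306) = 1/(√(-64/7) - 306) = 1/(8*I*√7/7 - 306) = 1/(-306 + 8*I*√7/7)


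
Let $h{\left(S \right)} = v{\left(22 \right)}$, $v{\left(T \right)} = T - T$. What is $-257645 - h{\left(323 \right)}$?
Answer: $-257645$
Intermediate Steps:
$v{\left(T \right)} = 0$
$h{\left(S \right)} = 0$
$-257645 - h{\left(323 \right)} = -257645 - 0 = -257645 + 0 = -257645$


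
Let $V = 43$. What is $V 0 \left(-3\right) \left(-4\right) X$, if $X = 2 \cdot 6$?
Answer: $0$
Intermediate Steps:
$X = 12$
$V 0 \left(-3\right) \left(-4\right) X = 43 \cdot 0 \left(-3\right) \left(-4\right) 12 = 43 \cdot 0 \left(-4\right) 12 = 43 \cdot 0 \cdot 12 = 0 \cdot 12 = 0$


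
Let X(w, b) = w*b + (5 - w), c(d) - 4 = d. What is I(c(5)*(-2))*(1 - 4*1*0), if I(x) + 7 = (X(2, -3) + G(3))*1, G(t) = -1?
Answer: -11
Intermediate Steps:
c(d) = 4 + d
X(w, b) = 5 - w + b*w (X(w, b) = b*w + (5 - w) = 5 - w + b*w)
I(x) = -11 (I(x) = -7 + ((5 - 1*2 - 3*2) - 1)*1 = -7 + ((5 - 2 - 6) - 1)*1 = -7 + (-3 - 1)*1 = -7 - 4*1 = -7 - 4 = -11)
I(c(5)*(-2))*(1 - 4*1*0) = -11*(1 - 4*1*0) = -11*(1 - 4*0) = -11*(1 + 0) = -11*1 = -11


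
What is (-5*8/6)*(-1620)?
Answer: 10800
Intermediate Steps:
(-5*8/6)*(-1620) = -40*⅙*(-1620) = -20/3*(-1620) = 10800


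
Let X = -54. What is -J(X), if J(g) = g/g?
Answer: -1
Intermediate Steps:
J(g) = 1
-J(X) = -1*1 = -1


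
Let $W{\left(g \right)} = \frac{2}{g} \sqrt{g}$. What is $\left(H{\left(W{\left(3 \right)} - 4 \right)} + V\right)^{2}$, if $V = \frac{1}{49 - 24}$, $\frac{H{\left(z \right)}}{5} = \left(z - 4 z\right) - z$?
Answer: $\frac{13012003}{1875} - \frac{10672 \sqrt{3}}{5} \approx 3242.8$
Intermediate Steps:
$W{\left(g \right)} = \frac{2}{\sqrt{g}}$
$H{\left(z \right)} = - 20 z$ ($H{\left(z \right)} = 5 \left(\left(z - 4 z\right) - z\right) = 5 \left(- 3 z - z\right) = 5 \left(- 4 z\right) = - 20 z$)
$V = \frac{1}{25} \approx 0.04$
$\left(H{\left(W{\left(3 \right)} - 4 \right)} + V\right)^{2} = \left(- 20 \left(\frac{2}{\sqrt{3}} - 4\right) + \frac{1}{25}\right)^{2} = \left(- 20 \left(2 \frac{\sqrt{3}}{3} - 4\right) + \frac{1}{25}\right)^{2} = \left(- 20 \left(\frac{2 \sqrt{3}}{3} - 4\right) + \frac{1}{25}\right)^{2} = \left(- 20 \left(-4 + \frac{2 \sqrt{3}}{3}\right) + \frac{1}{25}\right)^{2} = \left(\left(80 - \frac{40 \sqrt{3}}{3}\right) + \frac{1}{25}\right)^{2} = \left(\frac{2001}{25} - \frac{40 \sqrt{3}}{3}\right)^{2}$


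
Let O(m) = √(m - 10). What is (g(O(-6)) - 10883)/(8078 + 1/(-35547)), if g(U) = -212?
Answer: -78878793/57429733 ≈ -1.3735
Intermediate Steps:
O(m) = √(-10 + m)
(g(O(-6)) - 10883)/(8078 + 1/(-35547)) = (-212 - 10883)/(8078 + 1/(-35547)) = -11095/(8078 - 1/35547) = -11095/287148665/35547 = -11095*35547/287148665 = -78878793/57429733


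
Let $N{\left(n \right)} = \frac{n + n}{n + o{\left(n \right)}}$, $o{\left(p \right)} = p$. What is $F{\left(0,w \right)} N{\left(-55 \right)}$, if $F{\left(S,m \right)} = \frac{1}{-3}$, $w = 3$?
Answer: $- \frac{1}{3} \approx -0.33333$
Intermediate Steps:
$N{\left(n \right)} = 1$ ($N{\left(n \right)} = \frac{n + n}{n + n} = \frac{2 n}{2 n} = 2 n \frac{1}{2 n} = 1$)
$F{\left(S,m \right)} = - \frac{1}{3}$
$F{\left(0,w \right)} N{\left(-55 \right)} = \left(- \frac{1}{3}\right) 1 = - \frac{1}{3}$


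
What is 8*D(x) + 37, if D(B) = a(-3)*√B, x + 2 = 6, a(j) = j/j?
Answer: 53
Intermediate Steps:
a(j) = 1
x = 4 (x = -2 + 6 = 4)
D(B) = √B (D(B) = 1*√B = √B)
8*D(x) + 37 = 8*√4 + 37 = 8*2 + 37 = 16 + 37 = 53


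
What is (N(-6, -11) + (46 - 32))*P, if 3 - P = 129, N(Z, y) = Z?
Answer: -1008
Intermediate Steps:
P = -126 (P = 3 - 1*129 = 3 - 129 = -126)
(N(-6, -11) + (46 - 32))*P = (-6 + (46 - 32))*(-126) = (-6 + 14)*(-126) = 8*(-126) = -1008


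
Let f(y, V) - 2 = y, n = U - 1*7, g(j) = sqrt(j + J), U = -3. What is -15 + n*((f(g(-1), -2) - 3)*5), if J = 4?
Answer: 35 - 50*sqrt(3) ≈ -51.603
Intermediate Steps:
g(j) = sqrt(4 + j) (g(j) = sqrt(j + 4) = sqrt(4 + j))
n = -10 (n = -3 - 1*7 = -3 - 7 = -10)
f(y, V) = 2 + y
-15 + n*((f(g(-1), -2) - 3)*5) = -15 - 10*((2 + sqrt(4 - 1)) - 3)*5 = -15 - 10*((2 + sqrt(3)) - 3)*5 = -15 - 10*(-1 + sqrt(3))*5 = -15 - 10*(-5 + 5*sqrt(3)) = -15 + (50 - 50*sqrt(3)) = 35 - 50*sqrt(3)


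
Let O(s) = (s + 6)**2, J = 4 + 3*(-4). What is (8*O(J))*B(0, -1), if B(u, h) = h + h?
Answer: -64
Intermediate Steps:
B(u, h) = 2*h
J = -8 (J = 4 - 12 = -8)
O(s) = (6 + s)**2
(8*O(J))*B(0, -1) = (8*(6 - 8)**2)*(2*(-1)) = (8*(-2)**2)*(-2) = (8*4)*(-2) = 32*(-2) = -64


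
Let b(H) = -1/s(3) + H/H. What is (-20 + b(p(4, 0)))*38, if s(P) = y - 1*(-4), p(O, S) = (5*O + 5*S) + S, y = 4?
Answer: -2907/4 ≈ -726.75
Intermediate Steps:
p(O, S) = 5*O + 6*S
s(P) = 8 (s(P) = 4 - 1*(-4) = 4 + 4 = 8)
b(H) = 7/8 (b(H) = -1/8 + H/H = -1*1/8 + 1 = -1/8 + 1 = 7/8)
(-20 + b(p(4, 0)))*38 = (-20 + 7/8)*38 = -153/8*38 = -2907/4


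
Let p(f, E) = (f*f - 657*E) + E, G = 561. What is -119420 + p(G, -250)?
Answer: 359301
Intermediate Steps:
p(f, E) = f² - 656*E (p(f, E) = (f² - 657*E) + E = f² - 656*E)
-119420 + p(G, -250) = -119420 + (561² - 656*(-250)) = -119420 + (314721 + 164000) = -119420 + 478721 = 359301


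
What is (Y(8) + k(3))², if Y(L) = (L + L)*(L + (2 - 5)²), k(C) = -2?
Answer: 72900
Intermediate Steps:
Y(L) = 2*L*(9 + L) (Y(L) = (2*L)*(L + (-3)²) = (2*L)*(L + 9) = (2*L)*(9 + L) = 2*L*(9 + L))
(Y(8) + k(3))² = (2*8*(9 + 8) - 2)² = (2*8*17 - 2)² = (272 - 2)² = 270² = 72900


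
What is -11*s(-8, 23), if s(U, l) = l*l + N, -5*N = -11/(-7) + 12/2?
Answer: -203082/35 ≈ -5802.3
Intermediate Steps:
N = -53/35 (N = -(-11/(-7) + 12/2)/5 = -(-11*(-⅐) + 12*(½))/5 = -(11/7 + 6)/5 = -⅕*53/7 = -53/35 ≈ -1.5143)
s(U, l) = -53/35 + l² (s(U, l) = l*l - 53/35 = l² - 53/35 = -53/35 + l²)
-11*s(-8, 23) = -11*(-53/35 + 23²) = -11*(-53/35 + 529) = -11*18462/35 = -203082/35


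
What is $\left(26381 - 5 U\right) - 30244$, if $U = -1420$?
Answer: $3237$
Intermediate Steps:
$\left(26381 - 5 U\right) - 30244 = \left(26381 - -7100\right) - 30244 = \left(26381 + 7100\right) - 30244 = 33481 - 30244 = 3237$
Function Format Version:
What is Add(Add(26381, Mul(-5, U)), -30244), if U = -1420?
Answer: 3237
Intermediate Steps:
Add(Add(26381, Mul(-5, U)), -30244) = Add(Add(26381, Mul(-5, -1420)), -30244) = Add(Add(26381, 7100), -30244) = Add(33481, -30244) = 3237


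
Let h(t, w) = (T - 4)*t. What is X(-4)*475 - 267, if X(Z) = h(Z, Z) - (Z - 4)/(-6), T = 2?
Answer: 8699/3 ≈ 2899.7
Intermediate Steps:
h(t, w) = -2*t (h(t, w) = (2 - 4)*t = -2*t)
X(Z) = -⅔ - 11*Z/6 (X(Z) = -2*Z - (Z - 4)/(-6) = -2*Z - (-4 + Z)*(-1)/6 = -2*Z - (⅔ - Z/6) = -2*Z + (-⅔ + Z/6) = -⅔ - 11*Z/6)
X(-4)*475 - 267 = (-⅔ - 11/6*(-4))*475 - 267 = (-⅔ + 22/3)*475 - 267 = (20/3)*475 - 267 = 9500/3 - 267 = 8699/3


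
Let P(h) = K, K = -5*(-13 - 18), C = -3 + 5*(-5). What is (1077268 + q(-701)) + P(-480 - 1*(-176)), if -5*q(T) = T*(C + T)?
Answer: 4876086/5 ≈ 9.7522e+5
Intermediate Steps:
C = -28 (C = -3 - 25 = -28)
q(T) = -T*(-28 + T)/5
K = 155 (K = -5*(-31) = 155)
P(h) = 155
(1077268 + q(-701)) + P(-480 - 1*(-176)) = (1077268 + (⅕)*(-701)*(28 - 1*(-701))) + 155 = (1077268 + (⅕)*(-701)*(28 + 701)) + 155 = (1077268 + (⅕)*(-701)*729) + 155 = (1077268 - 511029/5) + 155 = 4875311/5 + 155 = 4876086/5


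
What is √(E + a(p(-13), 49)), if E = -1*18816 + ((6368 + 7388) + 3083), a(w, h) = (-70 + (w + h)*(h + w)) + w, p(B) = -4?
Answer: I*√26 ≈ 5.099*I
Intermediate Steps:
a(w, h) = -70 + w + (h + w)² (a(w, h) = (-70 + (h + w)*(h + w)) + w = (-70 + (h + w)²) + w = -70 + w + (h + w)²)
E = -1977 (E = -18816 + (13756 + 3083) = -18816 + 16839 = -1977)
√(E + a(p(-13), 49)) = √(-1977 + (-70 - 4 + (49 - 4)²)) = √(-1977 + (-70 - 4 + 45²)) = √(-1977 + (-70 - 4 + 2025)) = √(-1977 + 1951) = √(-26) = I*√26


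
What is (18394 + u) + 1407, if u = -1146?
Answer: 18655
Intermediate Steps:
(18394 + u) + 1407 = (18394 - 1146) + 1407 = 17248 + 1407 = 18655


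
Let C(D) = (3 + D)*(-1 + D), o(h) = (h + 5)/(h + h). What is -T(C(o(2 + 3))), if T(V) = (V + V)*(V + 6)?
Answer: 0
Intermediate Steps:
o(h) = (5 + h)/(2*h) (o(h) = (5 + h)/((2*h)) = (5 + h)*(1/(2*h)) = (5 + h)/(2*h))
C(D) = (-1 + D)*(3 + D)
T(V) = 2*V*(6 + V) (T(V) = (2*V)*(6 + V) = 2*V*(6 + V))
-T(C(o(2 + 3))) = -2*(-3 + ((5 + (2 + 3))/(2*(2 + 3)))² + 2*((5 + (2 + 3))/(2*(2 + 3))))*(6 + (-3 + ((5 + (2 + 3))/(2*(2 + 3)))² + 2*((5 + (2 + 3))/(2*(2 + 3))))) = -2*(-3 + ((½)*(5 + 5)/5)² + 2*((½)*(5 + 5)/5))*(6 + (-3 + ((½)*(5 + 5)/5)² + 2*((½)*(5 + 5)/5))) = -2*(-3 + ((½)*(⅕)*10)² + 2*((½)*(⅕)*10))*(6 + (-3 + ((½)*(⅕)*10)² + 2*((½)*(⅕)*10))) = -2*(-3 + 1² + 2*1)*(6 + (-3 + 1² + 2*1)) = -2*(-3 + 1 + 2)*(6 + (-3 + 1 + 2)) = -2*0*(6 + 0) = -2*0*6 = -1*0 = 0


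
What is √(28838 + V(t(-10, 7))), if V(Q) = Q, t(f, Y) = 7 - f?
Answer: √28855 ≈ 169.87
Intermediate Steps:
√(28838 + V(t(-10, 7))) = √(28838 + (7 - 1*(-10))) = √(28838 + (7 + 10)) = √(28838 + 17) = √28855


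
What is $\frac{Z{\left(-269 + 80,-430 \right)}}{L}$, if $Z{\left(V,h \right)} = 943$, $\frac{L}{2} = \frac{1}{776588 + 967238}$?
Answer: $822213959$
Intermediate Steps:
$L = \frac{1}{871913}$ ($L = \frac{2}{776588 + 967238} = \frac{2}{1743826} = 2 \cdot \frac{1}{1743826} = \frac{1}{871913} \approx 1.1469 \cdot 10^{-6}$)
$\frac{Z{\left(-269 + 80,-430 \right)}}{L} = 943 \frac{1}{\frac{1}{871913}} = 943 \cdot 871913 = 822213959$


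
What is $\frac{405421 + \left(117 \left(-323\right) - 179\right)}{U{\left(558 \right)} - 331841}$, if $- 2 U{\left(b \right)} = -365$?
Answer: $- \frac{734902}{663317} \approx -1.1079$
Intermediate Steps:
$U{\left(b \right)} = \frac{365}{2}$ ($U{\left(b \right)} = \left(- \frac{1}{2}\right) \left(-365\right) = \frac{365}{2}$)
$\frac{405421 + \left(117 \left(-323\right) - 179\right)}{U{\left(558 \right)} - 331841} = \frac{405421 + \left(117 \left(-323\right) - 179\right)}{\frac{365}{2} - 331841} = \frac{405421 - 37970}{- \frac{663317}{2}} = \left(405421 - 37970\right) \left(- \frac{2}{663317}\right) = 367451 \left(- \frac{2}{663317}\right) = - \frac{734902}{663317}$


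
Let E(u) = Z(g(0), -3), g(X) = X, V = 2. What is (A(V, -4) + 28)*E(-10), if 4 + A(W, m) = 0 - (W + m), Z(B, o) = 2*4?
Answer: 208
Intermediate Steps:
Z(B, o) = 8
E(u) = 8
A(W, m) = -4 - W - m (A(W, m) = -4 + (0 - (W + m)) = -4 + (0 + (-W - m)) = -4 + (-W - m) = -4 - W - m)
(A(V, -4) + 28)*E(-10) = ((-4 - 1*2 - 1*(-4)) + 28)*8 = ((-4 - 2 + 4) + 28)*8 = (-2 + 28)*8 = 26*8 = 208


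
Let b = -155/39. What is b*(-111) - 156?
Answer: 3707/13 ≈ 285.15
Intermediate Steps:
b = -155/39 (b = -155*1/39 = -155/39 ≈ -3.9744)
b*(-111) - 156 = -155/39*(-111) - 156 = 5735/13 - 156 = 3707/13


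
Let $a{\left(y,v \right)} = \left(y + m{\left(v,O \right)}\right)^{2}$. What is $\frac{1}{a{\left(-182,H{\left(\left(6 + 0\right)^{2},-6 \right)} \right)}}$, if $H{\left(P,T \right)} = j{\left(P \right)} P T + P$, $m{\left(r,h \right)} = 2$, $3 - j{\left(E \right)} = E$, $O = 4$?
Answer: $\frac{1}{32400} \approx 3.0864 \cdot 10^{-5}$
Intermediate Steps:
$j{\left(E \right)} = 3 - E$
$H{\left(P,T \right)} = P + P T \left(3 - P\right)$ ($H{\left(P,T \right)} = \left(3 - P\right) P T + P = P \left(3 - P\right) T + P = P T \left(3 - P\right) + P = P + P T \left(3 - P\right)$)
$a{\left(y,v \right)} = \left(2 + y\right)^{2}$ ($a{\left(y,v \right)} = \left(y + 2\right)^{2} = \left(2 + y\right)^{2}$)
$\frac{1}{a{\left(-182,H{\left(\left(6 + 0\right)^{2},-6 \right)} \right)}} = \frac{1}{\left(2 - 182\right)^{2}} = \frac{1}{\left(-180\right)^{2}} = \frac{1}{32400}$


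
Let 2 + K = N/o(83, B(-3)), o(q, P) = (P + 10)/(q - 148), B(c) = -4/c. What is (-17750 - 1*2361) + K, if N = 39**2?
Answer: -980437/34 ≈ -28836.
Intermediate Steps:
o(q, P) = (10 + P)/(-148 + q)
N = 1521
K = -296663/34 (K = -2 + 1521/(((10 - 4/(-3))/(-148 + 83))) = -2 + 1521/(((10 - 4*(-1/3))/(-65))) = -2 + 1521/((-(10 + 4/3)/65)) = -2 + 1521/((-1/65*34/3)) = -2 + 1521/(-34/195) = -2 + 1521*(-195/34) = -2 - 296595/34 = -296663/34 ≈ -8725.4)
(-17750 - 1*2361) + K = (-17750 - 1*2361) - 296663/34 = (-17750 - 2361) - 296663/34 = -20111 - 296663/34 = -980437/34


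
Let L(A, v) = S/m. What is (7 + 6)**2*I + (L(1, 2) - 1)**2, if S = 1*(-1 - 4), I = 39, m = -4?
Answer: 105457/16 ≈ 6591.1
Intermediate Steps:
S = -5 (S = 1*(-5) = -5)
L(A, v) = 5/4 (L(A, v) = -5/(-4) = -5*(-1/4) = 5/4)
(7 + 6)**2*I + (L(1, 2) - 1)**2 = (7 + 6)**2*39 + (5/4 - 1)**2 = 13**2*39 + (1/4)**2 = 169*39 + 1/16 = 6591 + 1/16 = 105457/16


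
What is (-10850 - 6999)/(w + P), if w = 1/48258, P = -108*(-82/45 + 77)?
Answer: 4306785210/1959081763 ≈ 2.1984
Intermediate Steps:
P = -40596/5 (P = -108*(-82*1/45 + 77) = -108*(-82/45 + 77) = -108*3383/45 = -40596/5 ≈ -8119.2)
w = 1/48258 ≈ 2.0722e-5
(-10850 - 6999)/(w + P) = (-10850 - 6999)/(1/48258 - 40596/5) = -17849/(-1959081763/241290) = -17849*(-241290/1959081763) = 4306785210/1959081763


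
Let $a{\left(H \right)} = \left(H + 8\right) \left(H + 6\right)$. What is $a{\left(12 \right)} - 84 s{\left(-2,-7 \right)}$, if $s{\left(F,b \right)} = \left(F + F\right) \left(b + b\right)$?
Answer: $-4344$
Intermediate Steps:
$s{\left(F,b \right)} = 4 F b$ ($s{\left(F,b \right)} = 2 F 2 b = 4 F b$)
$a{\left(H \right)} = \left(6 + H\right) \left(8 + H\right)$ ($a{\left(H \right)} = \left(8 + H\right) \left(6 + H\right) = \left(6 + H\right) \left(8 + H\right)$)
$a{\left(12 \right)} - 84 s{\left(-2,-7 \right)} = \left(48 + 12^{2} + 14 \cdot 12\right) - 84 \cdot 4 \left(-2\right) \left(-7\right) = \left(48 + 144 + 168\right) - 4704 = 360 - 4704 = -4344$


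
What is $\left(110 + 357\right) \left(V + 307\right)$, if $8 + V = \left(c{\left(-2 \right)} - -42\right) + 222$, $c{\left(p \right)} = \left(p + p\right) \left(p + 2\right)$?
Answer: $262921$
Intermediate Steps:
$c{\left(p \right)} = 2 p \left(2 + p\right)$
$V = 256$ ($V = -8 + \left(\left(2 \left(-2\right) \left(2 - 2\right) - -42\right) + 222\right) = -8 + \left(\left(2 \left(-2\right) 0 + 42\right) + 222\right) = -8 + \left(\left(0 + 42\right) + 222\right) = -8 + \left(42 + 222\right) = -8 + 264 = 256$)
$\left(110 + 357\right) \left(V + 307\right) = \left(110 + 357\right) \left(256 + 307\right) = 467 \cdot 563 = 262921$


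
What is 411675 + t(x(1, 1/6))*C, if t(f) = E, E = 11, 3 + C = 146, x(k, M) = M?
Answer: 413248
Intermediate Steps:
C = 143 (C = -3 + 146 = 143)
t(f) = 11
411675 + t(x(1, 1/6))*C = 411675 + 11*143 = 411675 + 1573 = 413248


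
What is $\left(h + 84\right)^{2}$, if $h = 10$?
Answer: $8836$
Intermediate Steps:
$\left(h + 84\right)^{2} = \left(10 + 84\right)^{2} = 94^{2} = 8836$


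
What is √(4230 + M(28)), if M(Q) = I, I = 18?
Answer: 6*√118 ≈ 65.177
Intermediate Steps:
M(Q) = 18
√(4230 + M(28)) = √(4230 + 18) = √4248 = 6*√118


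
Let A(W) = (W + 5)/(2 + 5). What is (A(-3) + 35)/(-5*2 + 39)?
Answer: 247/203 ≈ 1.2167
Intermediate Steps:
A(W) = 5/7 + W/7 (A(W) = (5 + W)/7 = (5 + W)*(⅐) = 5/7 + W/7)
(A(-3) + 35)/(-5*2 + 39) = ((5/7 + (⅐)*(-3)) + 35)/(-5*2 + 39) = ((5/7 - 3/7) + 35)/(-10 + 39) = (2/7 + 35)/29 = (1/29)*(247/7) = 247/203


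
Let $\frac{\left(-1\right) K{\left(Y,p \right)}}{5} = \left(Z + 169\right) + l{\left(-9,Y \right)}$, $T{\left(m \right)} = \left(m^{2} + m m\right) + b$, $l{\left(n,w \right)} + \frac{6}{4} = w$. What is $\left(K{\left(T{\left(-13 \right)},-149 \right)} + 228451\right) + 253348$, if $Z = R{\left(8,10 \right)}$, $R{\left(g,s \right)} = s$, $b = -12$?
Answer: $\frac{958563}{2} \approx 4.7928 \cdot 10^{5}$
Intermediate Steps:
$l{\left(n,w \right)} = - \frac{3}{2} + w$
$T{\left(m \right)} = -12 + 2 m^{2}$ ($T{\left(m \right)} = \left(m^{2} + m m\right) - 12 = \left(m^{2} + m^{2}\right) - 12 = 2 m^{2} - 12 = -12 + 2 m^{2}$)
$Z = 10$
$K{\left(Y,p \right)} = - \frac{1775}{2} - 5 Y$ ($K{\left(Y,p \right)} = - 5 \left(\left(10 + 169\right) + \left(- \frac{3}{2} + Y\right)\right) = - 5 \left(179 + \left(- \frac{3}{2} + Y\right)\right) = - 5 \left(\frac{355}{2} + Y\right) = - \frac{1775}{2} - 5 Y$)
$\left(K{\left(T{\left(-13 \right)},-149 \right)} + 228451\right) + 253348 = \left(\left(- \frac{1775}{2} - 5 \left(-12 + 2 \left(-13\right)^{2}\right)\right) + 228451\right) + 253348 = \left(\left(- \frac{1775}{2} - 5 \left(-12 + 2 \cdot 169\right)\right) + 228451\right) + 253348 = \left(\left(- \frac{1775}{2} - 5 \left(-12 + 338\right)\right) + 228451\right) + 253348 = \left(\left(- \frac{1775}{2} - 1630\right) + 228451\right) + 253348 = \left(- \frac{5035}{2} + 228451\right) + 253348 = \frac{451867}{2} + 253348 = \frac{958563}{2}$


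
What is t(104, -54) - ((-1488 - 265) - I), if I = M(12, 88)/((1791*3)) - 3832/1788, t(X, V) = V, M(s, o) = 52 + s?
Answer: 1358474081/800577 ≈ 1696.9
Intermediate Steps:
I = -1706242/800577 (I = (52 + 12)/((1791*3)) - 3832/1788 = 64/5373 - 3832*1/1788 = 64*(1/5373) - 958/447 = 64/5373 - 958/447 = -1706242/800577 ≈ -2.1313)
t(104, -54) - ((-1488 - 265) - I) = -54 - ((-1488 - 265) - 1*(-1706242/800577)) = -54 - (-1753 + 1706242/800577) = -54 - 1*(-1401705239/800577) = -54 + 1401705239/800577 = 1358474081/800577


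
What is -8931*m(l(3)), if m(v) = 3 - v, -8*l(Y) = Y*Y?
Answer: -294723/8 ≈ -36840.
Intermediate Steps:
l(Y) = -Y**2/8 (l(Y) = -Y*Y/8 = -Y**2/8)
-8931*m(l(3)) = -8931*(3 - (-1)*3**2/8) = -8931*(3 - (-1)*9/8) = -8931*(3 - 1*(-9/8)) = -8931*(3 + 9/8) = -8931*33/8 = -294723/8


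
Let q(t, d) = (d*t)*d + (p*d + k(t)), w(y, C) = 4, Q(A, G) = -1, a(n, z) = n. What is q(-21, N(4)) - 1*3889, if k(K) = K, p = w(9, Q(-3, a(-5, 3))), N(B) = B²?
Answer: -9222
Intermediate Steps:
p = 4
q(t, d) = t + 4*d + t*d² (q(t, d) = (d*t)*d + (4*d + t) = t*d² + (t + 4*d) = t + 4*d + t*d²)
q(-21, N(4)) - 1*3889 = (-21 + 4*4² - 21*(4²)²) - 1*3889 = (-21 + 4*16 - 21*16²) - 3889 = (-21 + 64 - 21*256) - 3889 = (-21 + 64 - 5376) - 3889 = -5333 - 3889 = -9222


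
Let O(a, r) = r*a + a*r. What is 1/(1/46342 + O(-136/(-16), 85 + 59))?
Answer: 46342/113445217 ≈ 0.00040850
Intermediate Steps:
O(a, r) = 2*a*r (O(a, r) = a*r + a*r = 2*a*r)
1/(1/46342 + O(-136/(-16), 85 + 59)) = 1/(1/46342 + 2*(-136/(-16))*(85 + 59)) = 1/(1/46342 + 2*(-136*(-1/16))*144) = 1/(1/46342 + 2*(17/2)*144) = 1/(1/46342 + 2448) = 1/(113445217/46342) = 46342/113445217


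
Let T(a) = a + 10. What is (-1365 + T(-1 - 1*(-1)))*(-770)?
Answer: 1043350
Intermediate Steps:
T(a) = 10 + a
(-1365 + T(-1 - 1*(-1)))*(-770) = (-1365 + (10 + (-1 - 1*(-1))))*(-770) = (-1365 + (10 + (-1 + 1)))*(-770) = (-1365 + (10 + 0))*(-770) = (-1365 + 10)*(-770) = -1355*(-770) = 1043350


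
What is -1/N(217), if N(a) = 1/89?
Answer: -89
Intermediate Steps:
N(a) = 1/89
-1/N(217) = -1/1/89 = -1*89 = -89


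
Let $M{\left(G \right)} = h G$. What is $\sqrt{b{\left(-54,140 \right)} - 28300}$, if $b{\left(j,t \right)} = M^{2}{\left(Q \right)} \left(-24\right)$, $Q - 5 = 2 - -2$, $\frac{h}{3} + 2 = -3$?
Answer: $10 i \sqrt{4657} \approx 682.42 i$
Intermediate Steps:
$h = -15$ ($h = -6 + 3 \left(-3\right) = -6 - 9 = -15$)
$Q = 9$ ($Q = 5 + \left(2 - -2\right) = 5 + \left(2 + 2\right) = 5 + 4 = 9$)
$M{\left(G \right)} = - 15 G$
$b{\left(j,t \right)} = -437400$ ($b{\left(j,t \right)} = \left(\left(-15\right) 9\right)^{2} \left(-24\right) = \left(-135\right)^{2} \left(-24\right) = 18225 \left(-24\right) = -437400$)
$\sqrt{b{\left(-54,140 \right)} - 28300} = \sqrt{-437400 - 28300} = \sqrt{-465700} = 10 i \sqrt{4657}$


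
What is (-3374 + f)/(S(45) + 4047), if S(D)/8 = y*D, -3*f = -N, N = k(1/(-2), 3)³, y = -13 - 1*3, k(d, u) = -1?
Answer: 10123/5139 ≈ 1.9698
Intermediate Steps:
y = -16 (y = -13 - 3 = -16)
N = -1 (N = (-1)³ = -1)
f = -⅓ (f = -(-1)*(-1)/3 = -⅓*1 = -⅓ ≈ -0.33333)
S(D) = -128*D (S(D) = 8*(-16*D) = -128*D)
(-3374 + f)/(S(45) + 4047) = (-3374 - ⅓)/(-128*45 + 4047) = -10123/(3*(-5760 + 4047)) = -10123/3/(-1713) = -10123/3*(-1/1713) = 10123/5139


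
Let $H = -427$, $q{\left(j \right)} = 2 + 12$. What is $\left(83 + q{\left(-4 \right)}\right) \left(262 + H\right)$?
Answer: $-16005$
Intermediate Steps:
$q{\left(j \right)} = 14$
$\left(83 + q{\left(-4 \right)}\right) \left(262 + H\right) = \left(83 + 14\right) \left(262 - 427\right) = 97 \left(-165\right) = -16005$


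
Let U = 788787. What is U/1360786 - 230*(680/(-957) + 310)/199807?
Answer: 58188960980113/260203101865014 ≈ 0.22363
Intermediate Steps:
U/1360786 - 230*(680/(-957) + 310)/199807 = 788787/1360786 - 230*(680/(-957) + 310)/199807 = 788787*(1/1360786) - 230*(680*(-1/957) + 310)*(1/199807) = 788787/1360786 - 230*(-680/957 + 310)*(1/199807) = 788787/1360786 - 230*295990/957*(1/199807) = 788787/1360786 - 68077700/957*1/199807 = 788787/1360786 - 68077700/191215299 = 58188960980113/260203101865014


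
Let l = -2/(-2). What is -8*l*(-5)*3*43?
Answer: 5160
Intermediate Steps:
l = 1 (l = -2*(-½) = 1)
-8*l*(-5)*3*43 = -8*1*(-5)*3*43 = -(-40)*3*43 = -8*(-15)*43 = 120*43 = 5160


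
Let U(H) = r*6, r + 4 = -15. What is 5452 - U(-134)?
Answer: 5566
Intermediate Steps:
r = -19 (r = -4 - 15 = -19)
U(H) = -114 (U(H) = -19*6 = -114)
5452 - U(-134) = 5452 - 1*(-114) = 5452 + 114 = 5566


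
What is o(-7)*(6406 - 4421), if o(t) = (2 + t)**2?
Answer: 49625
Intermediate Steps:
o(-7)*(6406 - 4421) = (2 - 7)**2*(6406 - 4421) = (-5)**2*1985 = 25*1985 = 49625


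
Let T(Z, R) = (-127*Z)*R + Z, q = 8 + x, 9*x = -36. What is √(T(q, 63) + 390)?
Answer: I*√31610 ≈ 177.79*I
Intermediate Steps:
x = -4 (x = (⅑)*(-36) = -4)
q = 4 (q = 8 - 4 = 4)
T(Z, R) = Z - 127*R*Z (T(Z, R) = -127*R*Z + Z = Z - 127*R*Z)
√(T(q, 63) + 390) = √(4*(1 - 127*63) + 390) = √(4*(1 - 8001) + 390) = √(4*(-8000) + 390) = √(-32000 + 390) = √(-31610) = I*√31610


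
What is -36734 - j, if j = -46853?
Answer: 10119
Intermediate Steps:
-36734 - j = -36734 - 1*(-46853) = -36734 + 46853 = 10119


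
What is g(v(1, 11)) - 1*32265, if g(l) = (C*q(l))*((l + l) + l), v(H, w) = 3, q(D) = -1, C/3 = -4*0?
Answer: -32265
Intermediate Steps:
C = 0 (C = 3*(-4*0) = 3*0 = 0)
g(l) = 0 (g(l) = (0*(-1))*((l + l) + l) = 0*(2*l + l) = 0*(3*l) = 0)
g(v(1, 11)) - 1*32265 = 0 - 1*32265 = 0 - 32265 = -32265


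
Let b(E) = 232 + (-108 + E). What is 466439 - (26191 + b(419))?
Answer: 439705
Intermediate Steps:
b(E) = 124 + E
466439 - (26191 + b(419)) = 466439 - (26191 + (124 + 419)) = 466439 - (26191 + 543) = 466439 - 1*26734 = 466439 - 26734 = 439705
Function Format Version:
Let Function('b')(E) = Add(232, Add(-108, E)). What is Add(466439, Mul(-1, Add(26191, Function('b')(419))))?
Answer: 439705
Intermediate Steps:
Function('b')(E) = Add(124, E)
Add(466439, Mul(-1, Add(26191, Function('b')(419)))) = Add(466439, Mul(-1, Add(26191, Add(124, 419)))) = Add(466439, Mul(-1, Add(26191, 543))) = Add(466439, Mul(-1, 26734)) = Add(466439, -26734) = 439705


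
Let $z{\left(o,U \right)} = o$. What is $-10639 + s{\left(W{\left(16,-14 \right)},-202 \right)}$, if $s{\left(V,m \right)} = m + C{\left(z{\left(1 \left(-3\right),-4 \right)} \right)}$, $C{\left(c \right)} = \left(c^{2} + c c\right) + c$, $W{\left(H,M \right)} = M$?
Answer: $-10826$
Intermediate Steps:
$C{\left(c \right)} = c + 2 c^{2}$ ($C{\left(c \right)} = \left(c^{2} + c^{2}\right) + c = 2 c^{2} + c = c + 2 c^{2}$)
$s{\left(V,m \right)} = 15 + m$ ($s{\left(V,m \right)} = m + 1 \left(-3\right) \left(1 + 2 \cdot 1 \left(-3\right)\right) = m - 3 \left(1 + 2 \left(-3\right)\right) = m - 3 \left(1 - 6\right) = m - -15 = m + 15 = 15 + m$)
$-10639 + s{\left(W{\left(16,-14 \right)},-202 \right)} = -10639 + \left(15 - 202\right) = -10639 - 187 = -10826$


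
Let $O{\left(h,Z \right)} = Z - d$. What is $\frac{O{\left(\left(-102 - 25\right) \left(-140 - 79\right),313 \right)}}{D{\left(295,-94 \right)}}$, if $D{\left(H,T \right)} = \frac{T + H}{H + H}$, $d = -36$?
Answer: $\frac{205910}{201} \approx 1024.4$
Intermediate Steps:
$D{\left(H,T \right)} = \frac{H + T}{2 H}$
$O{\left(h,Z \right)} = 36 + Z$ ($O{\left(h,Z \right)} = Z - -36 = Z + 36 = 36 + Z$)
$\frac{O{\left(\left(-102 - 25\right) \left(-140 - 79\right),313 \right)}}{D{\left(295,-94 \right)}} = \frac{36 + 313}{\frac{1}{2} \cdot \frac{1}{295} \left(295 - 94\right)} = \frac{349}{\frac{1}{2} \cdot \frac{1}{295} \cdot 201} = \frac{349}{\frac{201}{590}} = 349 \cdot \frac{590}{201} = \frac{205910}{201}$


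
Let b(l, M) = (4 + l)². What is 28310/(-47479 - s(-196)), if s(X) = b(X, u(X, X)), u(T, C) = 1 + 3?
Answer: -28310/84343 ≈ -0.33565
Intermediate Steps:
u(T, C) = 4
s(X) = (4 + X)²
28310/(-47479 - s(-196)) = 28310/(-47479 - (4 - 196)²) = 28310/(-47479 - 1*(-192)²) = 28310/(-47479 - 1*36864) = 28310/(-47479 - 36864) = 28310/(-84343) = 28310*(-1/84343) = -28310/84343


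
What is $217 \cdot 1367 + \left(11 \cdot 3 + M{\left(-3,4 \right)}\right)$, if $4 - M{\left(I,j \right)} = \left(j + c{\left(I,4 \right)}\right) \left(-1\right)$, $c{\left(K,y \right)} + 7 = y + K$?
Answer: $296674$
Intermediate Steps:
$c{\left(K,y \right)} = -7 + K + y$ ($c{\left(K,y \right)} = -7 + \left(y + K\right) = -7 + \left(K + y\right) = -7 + K + y$)
$M{\left(I,j \right)} = 1 + I + j$ ($M{\left(I,j \right)} = 4 - \left(j + \left(-7 + I + 4\right)\right) \left(-1\right) = 4 - \left(j + \left(-3 + I\right)\right) \left(-1\right) = 4 - \left(-3 + I + j\right) \left(-1\right) = 4 - \left(3 - I - j\right) = 4 + \left(-3 + I + j\right) = 1 + I + j$)
$217 \cdot 1367 + \left(11 \cdot 3 + M{\left(-3,4 \right)}\right) = 217 \cdot 1367 + \left(11 \cdot 3 + \left(1 - 3 + 4\right)\right) = 296639 + \left(33 + 2\right) = 296639 + 35 = 296674$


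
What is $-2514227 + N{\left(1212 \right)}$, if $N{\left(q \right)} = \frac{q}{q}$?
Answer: $-2514226$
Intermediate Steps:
$N{\left(q \right)} = 1$
$-2514227 + N{\left(1212 \right)} = -2514227 + 1 = -2514226$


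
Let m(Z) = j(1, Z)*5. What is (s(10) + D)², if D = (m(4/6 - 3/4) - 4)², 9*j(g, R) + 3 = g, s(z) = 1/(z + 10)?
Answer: 1797844801/2624400 ≈ 685.05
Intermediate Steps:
s(z) = 1/(10 + z)
j(g, R) = -⅓ + g/9
m(Z) = -10/9 (m(Z) = (-⅓ + (⅑)*1)*5 = (-⅓ + ⅑)*5 = -2/9*5 = -10/9)
D = 2116/81 (D = (-10/9 - 4)² = (-46/9)² = 2116/81 ≈ 26.123)
(s(10) + D)² = (1/(10 + 10) + 2116/81)² = (1/20 + 2116/81)² = (42401/1620)² = 1797844801/2624400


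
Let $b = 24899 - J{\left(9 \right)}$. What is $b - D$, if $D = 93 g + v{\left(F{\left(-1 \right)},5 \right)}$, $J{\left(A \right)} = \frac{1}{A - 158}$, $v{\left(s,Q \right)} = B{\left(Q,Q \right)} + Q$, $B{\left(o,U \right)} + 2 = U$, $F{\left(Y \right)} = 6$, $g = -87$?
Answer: $\frac{4914319}{149} \approx 32982.0$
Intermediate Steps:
$B{\left(o,U \right)} = -2 + U$
$v{\left(s,Q \right)} = -2 + 2 Q$ ($v{\left(s,Q \right)} = \left(-2 + Q\right) + Q = -2 + 2 Q$)
$J{\left(A \right)} = \frac{1}{-158 + A}$
$D = -8083$ ($D = 93 \left(-87\right) + \left(-2 + 2 \cdot 5\right) = -8091 + \left(-2 + 10\right) = -8091 + 8 = -8083$)
$b = \frac{3709952}{149}$ ($b = 24899 - \frac{1}{-158 + 9} = 24899 - \frac{1}{-149} = 24899 - - \frac{1}{149} = 24899 + \frac{1}{149} = \frac{3709952}{149} \approx 24899.0$)
$b - D = \frac{3709952}{149} - -8083 = \frac{3709952}{149} + 8083 = \frac{4914319}{149}$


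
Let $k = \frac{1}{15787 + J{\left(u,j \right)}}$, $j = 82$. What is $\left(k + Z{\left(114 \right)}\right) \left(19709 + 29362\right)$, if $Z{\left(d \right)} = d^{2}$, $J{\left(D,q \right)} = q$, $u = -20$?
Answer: $\frac{10120085305275}{15869} \approx 6.3773 \cdot 10^{8}$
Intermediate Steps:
$k = \frac{1}{15869}$ ($k = \frac{1}{15787 + 82} = \frac{1}{15869} \approx 6.3016 \cdot 10^{-5}$)
$\left(k + Z{\left(114 \right)}\right) \left(19709 + 29362\right) = \left(\frac{1}{15869} + 114^{2}\right) \left(19709 + 29362\right) = \left(\frac{1}{15869} + 12996\right) 49071 = \frac{206233525}{15869} \cdot 49071 = \frac{10120085305275}{15869}$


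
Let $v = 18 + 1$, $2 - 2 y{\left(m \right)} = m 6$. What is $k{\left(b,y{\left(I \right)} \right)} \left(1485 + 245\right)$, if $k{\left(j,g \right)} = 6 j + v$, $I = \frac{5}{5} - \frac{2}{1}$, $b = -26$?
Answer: $-237010$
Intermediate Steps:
$I = -1$ ($I = 5 \cdot \frac{1}{5} - 2 = 1 - 2 = -1$)
$y{\left(m \right)} = 1 - 3 m$ ($y{\left(m \right)} = 1 - \frac{m 6}{2} = 1 - \frac{6 m}{2} = 1 - 3 m$)
$v = 19$
$k{\left(j,g \right)} = 19 + 6 j$ ($k{\left(j,g \right)} = 6 j + 19 = 19 + 6 j$)
$k{\left(b,y{\left(I \right)} \right)} \left(1485 + 245\right) = \left(19 + 6 \left(-26\right)\right) \left(1485 + 245\right) = \left(19 - 156\right) 1730 = \left(-137\right) 1730 = -237010$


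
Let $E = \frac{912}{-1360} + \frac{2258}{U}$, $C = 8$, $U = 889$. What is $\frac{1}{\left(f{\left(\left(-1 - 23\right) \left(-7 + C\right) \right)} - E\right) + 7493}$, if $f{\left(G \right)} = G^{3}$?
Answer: $- \frac{75565}{478543272} \approx -0.00015791$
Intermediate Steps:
$E = \frac{141257}{75565}$ ($E = \frac{912}{-1360} + \frac{2258}{889} = 912 \left(- \frac{1}{1360}\right) + 2258 \cdot \frac{1}{889} = - \frac{57}{85} + \frac{2258}{889} = \frac{141257}{75565} \approx 1.8693$)
$\frac{1}{\left(f{\left(\left(-1 - 23\right) \left(-7 + C\right) \right)} - E\right) + 7493} = \frac{1}{\left(\left(\left(-1 - 23\right) \left(-7 + 8\right)\right)^{3} - \frac{141257}{75565}\right) + 7493} = \frac{1}{\left(\left(\left(-24\right) 1\right)^{3} - \frac{141257}{75565}\right) + 7493} = \frac{1}{\left(\left(-24\right)^{3} - \frac{141257}{75565}\right) + 7493} = \frac{1}{\left(-13824 - \frac{141257}{75565}\right) + 7493} = \frac{1}{- \frac{1044751817}{75565} + 7493} = \frac{1}{- \frac{478543272}{75565}} = - \frac{75565}{478543272}$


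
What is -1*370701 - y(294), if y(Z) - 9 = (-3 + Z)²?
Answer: -455391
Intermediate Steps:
y(Z) = 9 + (-3 + Z)²
-1*370701 - y(294) = -1*370701 - (9 + (-3 + 294)²) = -370701 - (9 + 291²) = -370701 - (9 + 84681) = -370701 - 1*84690 = -370701 - 84690 = -455391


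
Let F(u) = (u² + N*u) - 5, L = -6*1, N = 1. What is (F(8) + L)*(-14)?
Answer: -854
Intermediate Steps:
L = -6
F(u) = -5 + u + u² (F(u) = (u² + 1*u) - 5 = (u² + u) - 5 = (u + u²) - 5 = -5 + u + u²)
(F(8) + L)*(-14) = ((-5 + 8 + 8²) - 6)*(-14) = ((-5 + 8 + 64) - 6)*(-14) = (67 - 6)*(-14) = 61*(-14) = -854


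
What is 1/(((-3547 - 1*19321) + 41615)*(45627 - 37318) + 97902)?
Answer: 1/155866725 ≈ 6.4157e-9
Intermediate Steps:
1/(((-3547 - 1*19321) + 41615)*(45627 - 37318) + 97902) = 1/(((-3547 - 19321) + 41615)*8309 + 97902) = 1/((-22868 + 41615)*8309 + 97902) = 1/(18747*8309 + 97902) = 1/(155768823 + 97902) = 1/155866725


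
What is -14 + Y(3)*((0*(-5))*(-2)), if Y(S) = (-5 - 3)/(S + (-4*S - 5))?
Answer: -14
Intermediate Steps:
Y(S) = -8/(-5 - 3*S) (Y(S) = -8/(S + (-5 - 4*S)) = -8/(-5 - 3*S))
-14 + Y(3)*((0*(-5))*(-2)) = -14 + (8/(5 + 3*3))*((0*(-5))*(-2)) = -14 + (8/(5 + 9))*(0*(-2)) = -14 + (8/14)*0 = -14 + (8*(1/14))*0 = -14 + (4/7)*0 = -14 + 0 = -14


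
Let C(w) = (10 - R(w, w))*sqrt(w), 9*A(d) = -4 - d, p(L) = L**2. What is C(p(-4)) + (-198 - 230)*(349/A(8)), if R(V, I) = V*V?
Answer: 111045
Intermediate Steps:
R(V, I) = V**2
A(d) = -4/9 - d/9 (A(d) = (-4 - d)/9 = -4/9 - d/9)
C(w) = sqrt(w)*(10 - w**2) (C(w) = (10 - w**2)*sqrt(w) = sqrt(w)*(10 - w**2))
C(p(-4)) + (-198 - 230)*(349/A(8)) = sqrt((-4)**2)*(10 - ((-4)**2)**2) + (-198 - 230)*(349/(-4/9 - 1/9*8)) = sqrt(16)*(10 - 1*16**2) - 149372/(-4/9 - 8/9) = 4*(10 - 1*256) - 149372/(-4/3) = 4*(10 - 256) - 149372*(-3)/4 = 4*(-246) - 428*(-1047/4) = -984 + 112029 = 111045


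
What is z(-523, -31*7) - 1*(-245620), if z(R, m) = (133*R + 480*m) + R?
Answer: 71378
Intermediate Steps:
z(R, m) = 134*R + 480*m
z(-523, -31*7) - 1*(-245620) = (134*(-523) + 480*(-31*7)) - 1*(-245620) = (-70082 + 480*(-217)) + 245620 = (-70082 - 104160) + 245620 = -174242 + 245620 = 71378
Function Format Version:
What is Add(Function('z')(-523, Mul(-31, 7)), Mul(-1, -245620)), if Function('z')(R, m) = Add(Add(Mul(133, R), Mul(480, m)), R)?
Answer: 71378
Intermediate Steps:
Function('z')(R, m) = Add(Mul(134, R), Mul(480, m))
Add(Function('z')(-523, Mul(-31, 7)), Mul(-1, -245620)) = Add(Add(Mul(134, -523), Mul(480, Mul(-31, 7))), Mul(-1, -245620)) = Add(Add(-70082, Mul(480, -217)), 245620) = Add(Add(-70082, -104160), 245620) = Add(-174242, 245620) = 71378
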